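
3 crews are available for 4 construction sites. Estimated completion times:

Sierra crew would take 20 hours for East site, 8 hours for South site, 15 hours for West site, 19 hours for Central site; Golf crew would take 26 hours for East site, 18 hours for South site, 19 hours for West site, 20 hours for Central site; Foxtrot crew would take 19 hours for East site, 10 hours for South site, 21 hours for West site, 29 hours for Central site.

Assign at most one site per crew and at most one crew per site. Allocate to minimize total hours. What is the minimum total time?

Min total: 45 hours

This is the linear assignment problem.
Optimal: Sierra crew→West site (15 hours), Golf crew→Central site (20 hours), Foxtrot crew→South site (10 hours) — total 15+20+10 = 45 hours.
Row-greedy (each crew in turn takes its cheapest remaining site) gives 46 hours, worse by 1.
Next-best assignment: Sierra crew→South site, Golf crew→West site, Foxtrot crew→East site = 46 hours.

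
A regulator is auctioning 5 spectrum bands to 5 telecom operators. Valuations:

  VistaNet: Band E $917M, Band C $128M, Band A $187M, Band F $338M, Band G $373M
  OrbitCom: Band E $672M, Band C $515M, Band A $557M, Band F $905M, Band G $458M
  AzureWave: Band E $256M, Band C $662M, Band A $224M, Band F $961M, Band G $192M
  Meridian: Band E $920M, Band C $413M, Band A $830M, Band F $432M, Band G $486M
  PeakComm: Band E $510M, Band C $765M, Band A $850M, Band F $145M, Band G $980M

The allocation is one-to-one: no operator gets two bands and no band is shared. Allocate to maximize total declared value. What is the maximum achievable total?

Max total: $4294M

Optimal: VistaNet→Band E ($917M), OrbitCom→Band F ($905M), AzureWave→Band C ($662M), Meridian→Band A ($830M), PeakComm→Band G ($980M) — total 917+905+662+830+980 = $4294M.
Max-entry greedy (repeatedly take the single best remaining cell) gives $3546M, worse by 748.
Checked against all permutations: $4294M is optimal.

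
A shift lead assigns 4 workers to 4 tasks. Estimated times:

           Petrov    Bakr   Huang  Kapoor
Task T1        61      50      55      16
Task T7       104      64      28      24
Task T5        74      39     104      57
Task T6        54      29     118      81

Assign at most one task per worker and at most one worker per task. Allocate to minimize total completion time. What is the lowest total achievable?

Minimum total: 137 min

Optimal: Petrov→Task T6 (54 min), Bakr→Task T5 (39 min), Huang→Task T7 (28 min), Kapoor→Task T1 (16 min) — total 54+39+28+16 = 137 min.
Min-entry greedy (repeatedly take the single cheapest remaining cell) gives 147 min, worse by 10.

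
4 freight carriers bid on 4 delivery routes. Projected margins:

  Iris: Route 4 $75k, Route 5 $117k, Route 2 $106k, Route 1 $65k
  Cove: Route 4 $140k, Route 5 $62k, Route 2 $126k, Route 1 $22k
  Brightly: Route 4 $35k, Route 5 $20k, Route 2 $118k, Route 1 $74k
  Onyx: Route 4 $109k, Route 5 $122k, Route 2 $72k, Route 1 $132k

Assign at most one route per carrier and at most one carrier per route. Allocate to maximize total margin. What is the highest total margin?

Maximum total: $507k

This is a one-to-one assignment (maximum-weight bipartite matching).
Optimal: Iris→Route 5 ($117k), Cove→Route 4 ($140k), Brightly→Route 2 ($118k), Onyx→Route 1 ($132k) — total 117+140+118+132 = $507k.
Column-greedy (each route in turn goes to its best remaining carrier) gives $445k, worse by 62.
Next-best assignment: Iris→Route 1, Cove→Route 4, Brightly→Route 2, Onyx→Route 5 = $445k.
No other one-to-one assignment exceeds $507k.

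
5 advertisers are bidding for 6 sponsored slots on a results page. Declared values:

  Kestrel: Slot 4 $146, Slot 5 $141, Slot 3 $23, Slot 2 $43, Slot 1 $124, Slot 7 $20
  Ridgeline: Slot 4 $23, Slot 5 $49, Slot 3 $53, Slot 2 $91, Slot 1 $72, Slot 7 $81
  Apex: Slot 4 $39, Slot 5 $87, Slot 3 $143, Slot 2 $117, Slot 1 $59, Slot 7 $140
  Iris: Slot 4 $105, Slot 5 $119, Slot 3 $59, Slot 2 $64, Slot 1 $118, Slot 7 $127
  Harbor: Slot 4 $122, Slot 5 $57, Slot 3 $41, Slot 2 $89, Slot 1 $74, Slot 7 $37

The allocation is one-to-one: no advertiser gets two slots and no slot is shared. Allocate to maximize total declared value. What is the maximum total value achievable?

Maximum total: $624

Optimal: Kestrel→Slot 5 ($141), Ridgeline→Slot 2 ($91), Apex→Slot 3 ($143), Iris→Slot 7 ($127), Harbor→Slot 4 ($122) — total 141+91+143+127+122 = $624.
Row-greedy (each advertiser in turn takes its best remaining slot) gives $581, worse by 43.
Swapping Harbor↔Apex (Harbor→Slot 3 $41, Apex→Slot 4 $39) loses 185.
No other one-to-one assignment exceeds $624.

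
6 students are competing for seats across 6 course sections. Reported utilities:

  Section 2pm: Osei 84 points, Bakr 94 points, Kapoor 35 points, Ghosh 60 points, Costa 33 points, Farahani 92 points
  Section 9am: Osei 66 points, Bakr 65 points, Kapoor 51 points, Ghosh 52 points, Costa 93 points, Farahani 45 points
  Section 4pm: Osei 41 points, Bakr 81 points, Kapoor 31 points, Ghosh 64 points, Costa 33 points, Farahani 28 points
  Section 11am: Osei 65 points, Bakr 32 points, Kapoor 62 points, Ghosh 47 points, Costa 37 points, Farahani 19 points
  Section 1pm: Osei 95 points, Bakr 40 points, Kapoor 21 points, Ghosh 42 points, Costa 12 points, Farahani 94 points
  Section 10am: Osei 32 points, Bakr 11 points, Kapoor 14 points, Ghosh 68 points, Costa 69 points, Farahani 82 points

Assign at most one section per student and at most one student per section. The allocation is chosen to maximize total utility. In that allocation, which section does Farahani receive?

Farahani receives Section 2pm.

Optimal: Osei→Section 1pm (95 points), Bakr→Section 4pm (81 points), Kapoor→Section 11am (62 points), Ghosh→Section 10am (68 points), Costa→Section 9am (93 points), Farahani→Section 2pm (92 points) — total 95+81+62+68+93+92 = 491 points.
Column-greedy (each section in turn goes to its best remaining student) gives 424 points, worse by 67.
Next-best assignment: Osei→Section 1pm, Bakr→Section 2pm, Kapoor→Section 11am, Ghosh→Section 4pm, Costa→Section 9am, Farahani→Section 10am = 490 points.
Farahani's own top section is Section 1pm (94 points), but forcing Farahani→Section 1pm and reassigning the rest optimally gives only 482 points — worse by 9.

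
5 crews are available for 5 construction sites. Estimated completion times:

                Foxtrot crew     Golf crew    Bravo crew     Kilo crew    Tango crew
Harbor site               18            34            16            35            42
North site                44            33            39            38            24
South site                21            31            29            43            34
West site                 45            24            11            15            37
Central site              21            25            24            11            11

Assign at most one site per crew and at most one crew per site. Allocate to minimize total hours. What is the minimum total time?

Minimum total: 95 hours

Optimal: Foxtrot crew→Harbor site (18 hours), Golf crew→South site (31 hours), Bravo crew→West site (11 hours), Kilo crew→Central site (11 hours), Tango crew→North site (24 hours) — total 18+31+11+11+24 = 95 hours.
Column-greedy (each site in turn goes to its cheapest remaining crew) gives 101 hours, worse by 6.
Swapping Golf crew↔Bravo crew (Golf crew→West site 24 hours, Bravo crew→South site 29 hours) adds 11.
Checked against all permutations: 95 hours is optimal.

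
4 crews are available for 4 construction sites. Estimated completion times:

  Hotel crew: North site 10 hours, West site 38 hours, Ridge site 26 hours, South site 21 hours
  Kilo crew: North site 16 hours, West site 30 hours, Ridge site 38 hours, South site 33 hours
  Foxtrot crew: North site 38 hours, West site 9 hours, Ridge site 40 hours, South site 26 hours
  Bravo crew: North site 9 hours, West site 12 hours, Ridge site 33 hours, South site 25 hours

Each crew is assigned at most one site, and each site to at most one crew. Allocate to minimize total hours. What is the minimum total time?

Min total: 76 hours

Optimal: Hotel crew→Ridge site (26 hours), Kilo crew→North site (16 hours), Foxtrot crew→West site (9 hours), Bravo crew→South site (25 hours) — total 26+16+9+25 = 76 hours.
Row-greedy (each crew in turn takes its cheapest remaining site) gives 99 hours, worse by 23.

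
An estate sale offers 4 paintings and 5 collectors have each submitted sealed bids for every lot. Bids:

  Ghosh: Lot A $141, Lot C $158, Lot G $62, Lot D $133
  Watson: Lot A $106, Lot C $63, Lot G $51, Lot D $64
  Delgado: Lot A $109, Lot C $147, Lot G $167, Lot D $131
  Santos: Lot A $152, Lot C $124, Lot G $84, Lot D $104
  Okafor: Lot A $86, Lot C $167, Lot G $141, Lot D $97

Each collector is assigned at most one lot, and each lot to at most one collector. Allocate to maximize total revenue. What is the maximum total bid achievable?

Max total: $619

Optimal: Santos→Lot A ($152), Okafor→Lot C ($167), Delgado→Lot G ($167), Ghosh→Lot D ($133) — total 152+167+167+133 = $619.
Row-greedy (each collector in turn takes its best remaining lot) gives $535, worse by 84.
Next-best assignment: Santos→Lot A, Ghosh→Lot C, Okafor→Lot G, Delgado→Lot D = $582.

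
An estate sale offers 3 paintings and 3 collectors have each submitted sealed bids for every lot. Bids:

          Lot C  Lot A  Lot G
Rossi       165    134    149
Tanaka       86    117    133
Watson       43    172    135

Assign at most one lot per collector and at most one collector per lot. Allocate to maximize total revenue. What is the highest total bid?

Max total: $470

Optimal: Rossi→Lot C ($165), Tanaka→Lot G ($133), Watson→Lot A ($172) — total 165+133+172 = $470.
Checked against all permutations: $470 is optimal.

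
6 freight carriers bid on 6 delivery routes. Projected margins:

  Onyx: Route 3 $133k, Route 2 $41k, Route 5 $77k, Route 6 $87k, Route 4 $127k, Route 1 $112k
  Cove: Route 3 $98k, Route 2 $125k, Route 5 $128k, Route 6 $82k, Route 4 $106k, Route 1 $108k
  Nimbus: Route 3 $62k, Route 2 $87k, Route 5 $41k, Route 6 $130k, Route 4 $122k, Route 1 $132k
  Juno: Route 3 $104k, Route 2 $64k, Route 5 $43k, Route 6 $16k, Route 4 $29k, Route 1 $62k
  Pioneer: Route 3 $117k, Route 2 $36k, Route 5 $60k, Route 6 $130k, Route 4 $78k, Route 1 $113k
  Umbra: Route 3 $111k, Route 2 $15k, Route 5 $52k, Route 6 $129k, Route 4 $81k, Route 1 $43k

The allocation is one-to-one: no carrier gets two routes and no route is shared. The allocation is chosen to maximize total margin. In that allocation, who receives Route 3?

This is a one-to-one assignment (maximum-weight bipartite matching).
Optimal: Onyx→Route 4 ($127k), Cove→Route 5 ($128k), Nimbus→Route 1 ($132k), Juno→Route 2 ($64k), Pioneer→Route 3 ($117k), Umbra→Route 6 ($129k) — total 127+128+132+64+117+129 = $697k.
Max-entry greedy (repeatedly take the single best remaining cell) gives $668k, worse by 29.
Swapping Cove↔Umbra (Cove→Route 6 $82k, Umbra→Route 5 $52k) loses 123.
Checked against all permutations: $697k is optimal.
Pioneer's own top route is Route 6 ($130k), but forcing Pioneer→Route 6 and reassigning the rest optimally gives only $692k — worse by 5.

Pioneer receives Route 3.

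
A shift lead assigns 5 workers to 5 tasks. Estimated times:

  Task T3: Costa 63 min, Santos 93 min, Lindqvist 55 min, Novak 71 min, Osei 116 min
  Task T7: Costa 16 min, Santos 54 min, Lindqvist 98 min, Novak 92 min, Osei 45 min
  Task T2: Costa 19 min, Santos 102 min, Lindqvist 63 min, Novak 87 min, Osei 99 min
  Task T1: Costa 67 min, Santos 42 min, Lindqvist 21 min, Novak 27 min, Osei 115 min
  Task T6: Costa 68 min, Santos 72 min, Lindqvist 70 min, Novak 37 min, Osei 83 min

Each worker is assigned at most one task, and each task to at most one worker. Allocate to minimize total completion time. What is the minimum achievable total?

Optimal: Costa→Task T2 (19 min), Santos→Task T1 (42 min), Lindqvist→Task T3 (55 min), Novak→Task T6 (37 min), Osei→Task T7 (45 min) — total 19+42+55+37+45 = 198 min.
Row-greedy (each worker in turn takes its cheapest remaining task) gives 249 min, worse by 51.

Min total: 198 min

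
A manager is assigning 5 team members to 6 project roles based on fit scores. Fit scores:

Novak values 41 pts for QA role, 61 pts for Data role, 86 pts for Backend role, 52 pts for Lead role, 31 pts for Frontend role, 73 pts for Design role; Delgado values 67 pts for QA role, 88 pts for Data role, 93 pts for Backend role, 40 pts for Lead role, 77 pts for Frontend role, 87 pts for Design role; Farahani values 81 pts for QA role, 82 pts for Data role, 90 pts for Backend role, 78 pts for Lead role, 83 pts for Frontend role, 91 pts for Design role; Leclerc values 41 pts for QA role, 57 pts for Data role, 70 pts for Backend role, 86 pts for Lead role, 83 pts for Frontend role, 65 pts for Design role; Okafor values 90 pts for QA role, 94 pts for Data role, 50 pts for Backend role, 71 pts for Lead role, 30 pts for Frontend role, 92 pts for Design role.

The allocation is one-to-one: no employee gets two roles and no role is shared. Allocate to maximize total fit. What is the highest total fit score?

Max total: 441 pts

This is a one-to-one assignment (maximum-weight bipartite matching).
Optimal: Novak→Backend role (86 pts), Delgado→Data role (88 pts), Farahani→Design role (91 pts), Leclerc→Lead role (86 pts), Okafor→QA role (90 pts) — total 86+88+91+86+90 = 441 pts.
Next-best assignment: Novak→Backend role, Delgado→Data role, Farahani→Design role, Leclerc→Frontend role, Okafor→QA role = 438 pts.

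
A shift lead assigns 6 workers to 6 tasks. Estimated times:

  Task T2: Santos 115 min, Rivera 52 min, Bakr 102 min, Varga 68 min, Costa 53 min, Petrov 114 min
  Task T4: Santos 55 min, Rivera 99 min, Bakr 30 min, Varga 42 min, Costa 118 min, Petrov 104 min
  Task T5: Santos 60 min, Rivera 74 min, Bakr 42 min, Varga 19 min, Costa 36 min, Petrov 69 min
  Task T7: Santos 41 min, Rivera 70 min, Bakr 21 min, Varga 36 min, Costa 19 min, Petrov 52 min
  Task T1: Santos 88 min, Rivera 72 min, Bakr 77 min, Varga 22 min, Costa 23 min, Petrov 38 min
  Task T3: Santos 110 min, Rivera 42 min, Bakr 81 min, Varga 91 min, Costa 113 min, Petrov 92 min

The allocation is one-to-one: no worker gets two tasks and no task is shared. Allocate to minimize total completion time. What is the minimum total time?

Optimal: Santos→Task T7 (41 min), Rivera→Task T3 (42 min), Bakr→Task T4 (30 min), Varga→Task T5 (19 min), Costa→Task T2 (53 min), Petrov→Task T1 (38 min) — total 41+42+30+19+53+38 = 223 min.
Column-greedy (each task in turn goes to its cheapest remaining worker) gives 268 min, worse by 45.
Swapping Rivera↔Costa (Rivera→Task T2 52 min, Costa→Task T3 113 min) adds 70.

Min total: 223 min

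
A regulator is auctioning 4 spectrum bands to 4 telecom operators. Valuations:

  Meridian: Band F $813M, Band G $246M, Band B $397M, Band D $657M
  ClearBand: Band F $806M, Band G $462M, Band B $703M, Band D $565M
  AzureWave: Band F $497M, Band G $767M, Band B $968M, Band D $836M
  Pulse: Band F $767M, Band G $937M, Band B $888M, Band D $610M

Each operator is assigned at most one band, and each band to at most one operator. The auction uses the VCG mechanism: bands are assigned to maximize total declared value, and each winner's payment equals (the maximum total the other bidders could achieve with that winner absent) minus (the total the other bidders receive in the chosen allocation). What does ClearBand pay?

ClearBand pays $156M.

Efficient allocation: Meridian→Band D ($657M), ClearBand→Band F ($806M), AzureWave→Band B ($968M), Pulse→Band G ($937M); total welfare W = $3368M.
ClearBand receives Band F at value $806M, so the others get W − 806 = $2562M.
Without ClearBand: best allocation of the remaining 3 bidders over all 4 bands is Meridian→Band F ($813M), AzureWave→Band B ($968M), Pulse→Band G ($937M), total $2718M.
VCG payment = (others' best without ClearBand) − (others' welfare with ClearBand) = 2718 − 2562 = $156M.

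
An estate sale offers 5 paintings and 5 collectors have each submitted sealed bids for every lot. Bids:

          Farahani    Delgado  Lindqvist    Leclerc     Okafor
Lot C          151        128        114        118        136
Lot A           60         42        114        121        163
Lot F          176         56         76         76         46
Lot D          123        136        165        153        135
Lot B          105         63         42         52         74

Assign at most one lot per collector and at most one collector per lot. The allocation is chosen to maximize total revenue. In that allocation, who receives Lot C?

Optimal: Farahani→Lot F ($176), Delgado→Lot B ($63), Lindqvist→Lot D ($165), Leclerc→Lot C ($118), Okafor→Lot A ($163) — total 176+63+165+118+163 = $685.
Max-entry greedy (repeatedly take the single best remaining cell) gives $684, worse by 1.
Checked against all permutations: $685 is optimal.
Leclerc's own top lot is Lot D ($153), but forcing Leclerc→Lot D and reassigning the rest optimally gives only $669 — worse by 16.

Leclerc receives Lot C.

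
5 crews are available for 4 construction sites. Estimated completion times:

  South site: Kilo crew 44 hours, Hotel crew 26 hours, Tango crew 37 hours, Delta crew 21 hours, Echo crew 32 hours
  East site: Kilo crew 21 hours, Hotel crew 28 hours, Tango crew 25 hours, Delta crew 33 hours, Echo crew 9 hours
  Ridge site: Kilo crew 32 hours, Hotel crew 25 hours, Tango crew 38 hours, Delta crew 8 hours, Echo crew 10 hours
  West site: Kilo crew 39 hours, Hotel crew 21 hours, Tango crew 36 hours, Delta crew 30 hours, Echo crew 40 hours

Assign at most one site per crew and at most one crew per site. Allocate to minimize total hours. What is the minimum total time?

Optimal: Delta crew→South site (21 hours), Kilo crew→East site (21 hours), Echo crew→Ridge site (10 hours), Hotel crew→West site (21 hours) — total 21+21+10+21 = 73 hours.
Column-greedy (each site in turn goes to its cheapest remaining crew) gives 91 hours, worse by 18.
Next-best assignment: Tango crew→South site, Echo crew→East site, Delta crew→Ridge site, Hotel crew→West site = 75 hours.
Checked against all permutations: 73 hours is optimal.

Minimum total: 73 hours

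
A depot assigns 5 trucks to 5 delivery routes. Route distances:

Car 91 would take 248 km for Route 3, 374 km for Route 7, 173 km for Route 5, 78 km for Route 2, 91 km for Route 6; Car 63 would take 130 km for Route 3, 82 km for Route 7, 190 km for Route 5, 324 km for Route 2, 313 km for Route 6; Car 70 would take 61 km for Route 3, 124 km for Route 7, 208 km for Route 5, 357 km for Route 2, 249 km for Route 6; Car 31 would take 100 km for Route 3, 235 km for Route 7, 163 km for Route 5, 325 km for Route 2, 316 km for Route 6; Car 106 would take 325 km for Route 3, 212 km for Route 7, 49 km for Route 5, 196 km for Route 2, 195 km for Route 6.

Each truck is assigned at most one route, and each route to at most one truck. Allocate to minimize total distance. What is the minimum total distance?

Min total: 558 km

Optimal: Car 91→Route 2 (78 km), Car 63→Route 7 (82 km), Car 70→Route 6 (249 km), Car 31→Route 3 (100 km), Car 106→Route 5 (49 km) — total 78+82+249+100+49 = 558 km.
Row-greedy (each truck in turn takes its cheapest remaining route) gives 579 km, worse by 21.
Checked against all permutations: 558 km is optimal.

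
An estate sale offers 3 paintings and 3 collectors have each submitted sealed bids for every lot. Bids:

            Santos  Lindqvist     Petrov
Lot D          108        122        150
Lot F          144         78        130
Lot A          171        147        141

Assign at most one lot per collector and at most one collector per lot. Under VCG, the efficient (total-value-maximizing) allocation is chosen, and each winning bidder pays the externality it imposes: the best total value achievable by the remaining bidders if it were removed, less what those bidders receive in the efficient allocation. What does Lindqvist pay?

Lindqvist pays $27.

Efficient allocation: Santos→Lot F ($144), Lindqvist→Lot A ($147), Petrov→Lot D ($150); total welfare W = $441.
Lindqvist receives Lot A at value $147, so the others get W − 147 = $294.
Without Lindqvist: best allocation of the remaining 2 bidders over all 3 lots is Santos→Lot A ($171), Petrov→Lot D ($150), total $321.
VCG payment = (others' best without Lindqvist) − (others' welfare with Lindqvist) = 321 − 294 = $27.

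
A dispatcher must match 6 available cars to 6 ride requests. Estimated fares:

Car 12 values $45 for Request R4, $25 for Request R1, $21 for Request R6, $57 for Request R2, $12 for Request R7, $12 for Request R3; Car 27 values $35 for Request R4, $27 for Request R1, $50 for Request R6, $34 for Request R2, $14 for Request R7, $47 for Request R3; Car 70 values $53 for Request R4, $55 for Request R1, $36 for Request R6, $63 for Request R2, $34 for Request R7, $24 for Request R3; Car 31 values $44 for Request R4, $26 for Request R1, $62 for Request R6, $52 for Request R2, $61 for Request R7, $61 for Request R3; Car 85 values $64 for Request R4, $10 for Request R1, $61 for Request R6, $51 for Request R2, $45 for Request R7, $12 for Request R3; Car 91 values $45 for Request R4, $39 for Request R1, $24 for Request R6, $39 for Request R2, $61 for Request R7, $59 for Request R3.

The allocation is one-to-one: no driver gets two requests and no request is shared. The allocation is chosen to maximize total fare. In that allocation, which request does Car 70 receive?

Car 70 receives Request R1.

Treat this as an assignment problem: match each driver to one request.
Optimal: Car 12→Request R2 ($57), Car 27→Request R6 ($50), Car 70→Request R1 ($55), Car 31→Request R3 ($61), Car 85→Request R4 ($64), Car 91→Request R7 ($61) — total 57+50+55+61+64+61 = $348.
Column-greedy (each request in turn goes to its best remaining driver) gives $346, worse by 2.
Checked against all permutations: $348 is optimal.
Car 70's own top request is Request R2 ($63), but forcing Car 70→Request R2 and reassigning the rest optimally gives only $324 — worse by 24.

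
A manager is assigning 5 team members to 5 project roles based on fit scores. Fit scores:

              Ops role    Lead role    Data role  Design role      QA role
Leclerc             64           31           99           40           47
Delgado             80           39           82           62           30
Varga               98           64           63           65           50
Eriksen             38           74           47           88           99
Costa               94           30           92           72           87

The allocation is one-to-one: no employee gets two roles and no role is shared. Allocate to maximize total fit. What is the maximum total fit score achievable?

Max total: 420 pts

Treat this as an assignment problem: match each employee to one role.
Optimal: Leclerc→Data role (99 pts), Delgado→Design role (62 pts), Varga→Ops role (98 pts), Eriksen→Lead role (74 pts), Costa→QA role (87 pts) — total 99+62+98+74+87 = 420 pts.
Row-greedy (each employee in turn takes its best remaining role) gives 373 pts, worse by 47.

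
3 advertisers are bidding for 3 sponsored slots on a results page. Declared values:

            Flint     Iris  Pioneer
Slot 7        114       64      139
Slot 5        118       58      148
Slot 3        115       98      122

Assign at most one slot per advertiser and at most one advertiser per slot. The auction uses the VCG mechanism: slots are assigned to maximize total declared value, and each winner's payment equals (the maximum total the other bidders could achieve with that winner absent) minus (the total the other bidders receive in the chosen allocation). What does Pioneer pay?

Efficient allocation: Flint→Slot 7 ($114), Iris→Slot 3 ($98), Pioneer→Slot 5 ($148); total welfare W = $360.
Pioneer receives Slot 5 at value $148, so the others get W − 148 = $212.
Without Pioneer: best allocation of the remaining 2 bidders over all 3 slots is Flint→Slot 5 ($118), Iris→Slot 3 ($98), total $216.
VCG payment = (others' best without Pioneer) − (others' welfare with Pioneer) = 216 − 212 = $4.

Pioneer pays $4.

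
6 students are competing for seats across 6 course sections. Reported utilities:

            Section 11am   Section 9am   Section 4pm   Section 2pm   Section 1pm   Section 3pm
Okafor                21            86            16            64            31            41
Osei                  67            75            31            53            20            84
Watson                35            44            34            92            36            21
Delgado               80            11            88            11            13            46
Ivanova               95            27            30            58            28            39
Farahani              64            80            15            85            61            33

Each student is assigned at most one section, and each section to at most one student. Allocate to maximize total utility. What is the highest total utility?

Maximum total: 506 points

This is a one-to-one assignment (maximum-weight bipartite matching).
Optimal: Okafor→Section 9am (86 points), Osei→Section 3pm (84 points), Watson→Section 2pm (92 points), Delgado→Section 4pm (88 points), Ivanova→Section 11am (95 points), Farahani→Section 1pm (61 points) — total 86+84+92+88+95+61 = 506 points.
Next-best assignment: Okafor→Section 9am, Osei→Section 3pm, Watson→Section 1pm, Delgado→Section 4pm, Ivanova→Section 11am, Farahani→Section 2pm = 474 points.
No other one-to-one assignment exceeds 506 points.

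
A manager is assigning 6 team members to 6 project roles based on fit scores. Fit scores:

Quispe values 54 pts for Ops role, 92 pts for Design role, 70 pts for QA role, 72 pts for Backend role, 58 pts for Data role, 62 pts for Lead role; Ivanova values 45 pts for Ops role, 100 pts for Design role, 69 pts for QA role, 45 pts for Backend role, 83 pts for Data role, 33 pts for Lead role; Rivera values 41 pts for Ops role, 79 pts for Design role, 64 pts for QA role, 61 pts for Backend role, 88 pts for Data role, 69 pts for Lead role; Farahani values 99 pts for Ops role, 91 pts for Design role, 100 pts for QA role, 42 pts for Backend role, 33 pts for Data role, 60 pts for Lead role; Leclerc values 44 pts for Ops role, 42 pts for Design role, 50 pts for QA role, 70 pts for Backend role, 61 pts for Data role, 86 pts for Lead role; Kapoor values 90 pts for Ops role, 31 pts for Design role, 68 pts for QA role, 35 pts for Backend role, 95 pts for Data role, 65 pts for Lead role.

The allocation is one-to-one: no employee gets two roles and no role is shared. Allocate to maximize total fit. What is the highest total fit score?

Optimal: Quispe→Backend role (72 pts), Ivanova→Design role (100 pts), Rivera→Data role (88 pts), Farahani→QA role (100 pts), Leclerc→Lead role (86 pts), Kapoor→Ops role (90 pts) — total 72+100+88+100+86+90 = 536 pts.
Row-greedy (each employee in turn takes its best remaining role) gives 504 pts, worse by 32.
Swapping Ivanova↔Quispe (Ivanova→Backend role 45 pts, Quispe→Design role 92 pts) loses 35.
No other one-to-one assignment exceeds 536 pts.

Max total: 536 pts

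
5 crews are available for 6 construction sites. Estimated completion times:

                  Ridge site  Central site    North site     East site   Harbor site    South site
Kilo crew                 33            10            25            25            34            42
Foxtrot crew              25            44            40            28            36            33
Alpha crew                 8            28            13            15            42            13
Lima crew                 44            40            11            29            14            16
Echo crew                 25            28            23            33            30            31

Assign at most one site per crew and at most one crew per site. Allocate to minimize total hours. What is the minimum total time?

Optimal: Kilo crew→Central site (10 hours), Foxtrot crew→East site (28 hours), Alpha crew→Ridge site (8 hours), Lima crew→Harbor site (14 hours), Echo crew→North site (23 hours) — total 10+28+8+14+23 = 83 hours.
Swapping Echo crew↔Alpha crew (Echo crew→Ridge site 25 hours, Alpha crew→North site 13 hours) adds 7.

Minimum total: 83 hours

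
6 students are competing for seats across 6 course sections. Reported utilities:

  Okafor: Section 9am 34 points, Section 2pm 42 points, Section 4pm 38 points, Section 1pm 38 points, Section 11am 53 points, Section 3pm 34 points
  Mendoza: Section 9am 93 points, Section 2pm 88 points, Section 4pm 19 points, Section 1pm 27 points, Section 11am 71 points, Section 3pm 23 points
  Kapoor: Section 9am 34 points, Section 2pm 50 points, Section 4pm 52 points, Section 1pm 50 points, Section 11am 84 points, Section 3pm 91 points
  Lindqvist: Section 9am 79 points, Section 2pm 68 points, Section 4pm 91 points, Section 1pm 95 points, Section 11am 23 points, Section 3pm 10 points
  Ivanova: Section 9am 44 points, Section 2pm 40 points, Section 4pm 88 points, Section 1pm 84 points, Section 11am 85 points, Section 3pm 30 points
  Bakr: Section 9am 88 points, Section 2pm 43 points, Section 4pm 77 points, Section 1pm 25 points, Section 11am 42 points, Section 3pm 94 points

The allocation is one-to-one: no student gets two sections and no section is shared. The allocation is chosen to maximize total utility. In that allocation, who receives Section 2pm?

Mendoza receives Section 2pm.

This is a one-to-one assignment (maximum-weight bipartite matching).
Optimal: Okafor→Section 11am (53 points), Mendoza→Section 2pm (88 points), Kapoor→Section 3pm (91 points), Lindqvist→Section 1pm (95 points), Ivanova→Section 4pm (88 points), Bakr→Section 9am (88 points) — total 53+88+91+95+88+88 = 503 points.
Column-greedy (each section in turn goes to its best remaining student) gives 446 points, worse by 57.
Checked against all permutations: 503 points is optimal.
Mendoza's own top section is Section 9am (93 points), but forcing Mendoza→Section 9am and reassigning the rest optimally gives only 496 points — worse by 7.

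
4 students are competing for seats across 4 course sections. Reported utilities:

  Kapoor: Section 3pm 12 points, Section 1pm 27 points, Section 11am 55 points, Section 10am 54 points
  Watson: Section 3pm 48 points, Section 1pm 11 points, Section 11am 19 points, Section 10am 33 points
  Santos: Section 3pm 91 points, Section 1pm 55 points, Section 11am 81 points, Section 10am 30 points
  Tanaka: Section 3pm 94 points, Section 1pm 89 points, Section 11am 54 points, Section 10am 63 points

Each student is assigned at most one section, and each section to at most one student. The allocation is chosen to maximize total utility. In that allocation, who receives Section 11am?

Santos receives Section 11am.

Optimal: Kapoor→Section 10am (54 points), Watson→Section 3pm (48 points), Santos→Section 11am (81 points), Tanaka→Section 1pm (89 points) — total 54+48+81+89 = 272 points.
Row-greedy (each student in turn takes its best remaining section) gives 221 points, worse by 51.
No other one-to-one assignment exceeds 272 points.
Santos's own top section is Section 3pm (91 points), but forcing Santos→Section 3pm and reassigning the rest optimally gives only 268 points — worse by 4.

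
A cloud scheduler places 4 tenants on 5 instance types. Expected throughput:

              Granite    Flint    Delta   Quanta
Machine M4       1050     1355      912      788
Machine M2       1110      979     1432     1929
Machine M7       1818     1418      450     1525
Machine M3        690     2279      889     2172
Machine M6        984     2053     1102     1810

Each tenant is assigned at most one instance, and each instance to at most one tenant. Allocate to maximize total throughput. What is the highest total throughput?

Optimal: Granite→Machine M7 (1818 ops/s), Flint→Machine M6 (2053 ops/s), Delta→Machine M2 (1432 ops/s), Quanta→Machine M3 (2172 ops/s) — total 1818+2053+1432+2172 = 7475 ops/s.
Row-greedy (each tenant in turn takes its best remaining instance) gives 7339 ops/s, worse by 136.

Max total: 7475 ops/s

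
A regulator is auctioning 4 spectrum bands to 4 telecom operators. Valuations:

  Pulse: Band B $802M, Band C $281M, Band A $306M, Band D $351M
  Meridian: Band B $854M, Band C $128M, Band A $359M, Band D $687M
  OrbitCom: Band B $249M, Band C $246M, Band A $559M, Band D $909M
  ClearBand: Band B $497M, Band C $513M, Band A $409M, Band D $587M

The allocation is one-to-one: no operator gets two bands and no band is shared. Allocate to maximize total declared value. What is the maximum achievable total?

Maximum total: $2583M

Optimal: Pulse→Band B ($802M), Meridian→Band A ($359M), OrbitCom→Band D ($909M), ClearBand→Band C ($513M) — total 802+359+909+513 = $2583M.
Column-greedy (each band in turn goes to its best remaining operator) gives $2277M, worse by 306.
No other one-to-one assignment exceeds $2583M.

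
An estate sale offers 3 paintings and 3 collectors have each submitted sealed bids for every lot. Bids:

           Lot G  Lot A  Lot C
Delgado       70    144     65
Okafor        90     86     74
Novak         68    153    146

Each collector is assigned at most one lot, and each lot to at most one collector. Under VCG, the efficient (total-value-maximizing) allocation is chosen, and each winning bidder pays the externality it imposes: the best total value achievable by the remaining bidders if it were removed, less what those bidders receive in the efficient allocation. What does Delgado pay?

Efficient allocation: Delgado→Lot A ($144), Okafor→Lot G ($90), Novak→Lot C ($146); total welfare W = $380.
Delgado receives Lot A at value $144, so the others get W − 144 = $236.
Without Delgado: best allocation of the remaining 2 bidders over all 3 lots is Okafor→Lot G ($90), Novak→Lot A ($153), total $243.
VCG payment = (others' best without Delgado) − (others' welfare with Delgado) = 243 − 236 = $7.

Delgado pays $7.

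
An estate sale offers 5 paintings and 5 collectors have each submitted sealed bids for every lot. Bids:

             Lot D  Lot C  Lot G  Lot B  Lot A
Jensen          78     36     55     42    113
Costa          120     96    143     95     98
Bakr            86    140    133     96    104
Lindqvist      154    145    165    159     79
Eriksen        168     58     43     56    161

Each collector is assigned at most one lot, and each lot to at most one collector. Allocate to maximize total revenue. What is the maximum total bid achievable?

This is the linear assignment problem.
Optimal: Jensen→Lot A ($113), Costa→Lot G ($143), Bakr→Lot C ($140), Lindqvist→Lot B ($159), Eriksen→Lot D ($168) — total 113+143+140+159+168 = $723.
Column-greedy (each lot in turn goes to its best remaining collector) gives $665, worse by 58.
Next-best assignment: Jensen→Lot D, Costa→Lot G, Bakr→Lot C, Lindqvist→Lot B, Eriksen→Lot A = $681.

Max total: $723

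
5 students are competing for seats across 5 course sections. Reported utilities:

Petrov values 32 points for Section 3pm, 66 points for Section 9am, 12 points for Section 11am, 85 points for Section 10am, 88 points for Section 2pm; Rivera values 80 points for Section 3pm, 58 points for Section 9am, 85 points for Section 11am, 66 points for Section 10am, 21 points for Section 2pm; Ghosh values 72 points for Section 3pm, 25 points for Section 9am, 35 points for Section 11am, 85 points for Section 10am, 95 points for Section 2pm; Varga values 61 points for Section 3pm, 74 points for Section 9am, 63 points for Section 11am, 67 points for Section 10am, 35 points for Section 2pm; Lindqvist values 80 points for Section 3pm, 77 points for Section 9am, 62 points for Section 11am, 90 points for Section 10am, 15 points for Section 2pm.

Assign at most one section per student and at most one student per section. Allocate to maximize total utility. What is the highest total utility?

This is the linear assignment problem.
Optimal: Petrov→Section 10am (85 points), Rivera→Section 11am (85 points), Ghosh→Section 2pm (95 points), Varga→Section 9am (74 points), Lindqvist→Section 3pm (80 points) — total 85+85+95+74+80 = 419 points.
Next-best assignment: Petrov→Section 2pm, Rivera→Section 11am, Ghosh→Section 10am, Varga→Section 9am, Lindqvist→Section 3pm = 412 points.

Maximum total: 419 points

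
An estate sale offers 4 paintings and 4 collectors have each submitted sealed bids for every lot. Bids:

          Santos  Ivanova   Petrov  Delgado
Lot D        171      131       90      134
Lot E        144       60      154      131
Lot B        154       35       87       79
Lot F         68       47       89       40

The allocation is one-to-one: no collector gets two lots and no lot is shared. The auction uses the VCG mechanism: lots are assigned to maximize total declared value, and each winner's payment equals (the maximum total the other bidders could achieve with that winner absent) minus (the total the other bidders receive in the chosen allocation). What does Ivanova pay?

Efficient allocation: Santos→Lot B ($154), Ivanova→Lot D ($131), Petrov→Lot F ($89), Delgado→Lot E ($131); total welfare W = $505.
Ivanova receives Lot D at value $131, so the others get W − 131 = $374.
Without Ivanova: best allocation of the remaining 3 bidders over all 4 lots is Santos→Lot B ($154), Petrov→Lot E ($154), Delgado→Lot D ($134), total $442.
VCG payment = (others' best without Ivanova) − (others' welfare with Ivanova) = 442 − 374 = $68.

Ivanova pays $68.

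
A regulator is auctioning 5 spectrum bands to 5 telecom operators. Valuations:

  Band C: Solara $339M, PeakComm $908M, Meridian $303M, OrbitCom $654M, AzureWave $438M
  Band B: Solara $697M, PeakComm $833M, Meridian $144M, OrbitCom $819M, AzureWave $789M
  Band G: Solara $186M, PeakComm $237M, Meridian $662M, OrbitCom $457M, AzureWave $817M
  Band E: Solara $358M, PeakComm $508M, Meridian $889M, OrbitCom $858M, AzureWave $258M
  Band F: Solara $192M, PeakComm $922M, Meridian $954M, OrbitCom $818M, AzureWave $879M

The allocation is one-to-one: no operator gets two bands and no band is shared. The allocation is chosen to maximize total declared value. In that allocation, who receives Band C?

PeakComm receives Band C.

This is the linear assignment problem.
Optimal: Solara→Band B ($697M), PeakComm→Band C ($908M), Meridian→Band F ($954M), OrbitCom→Band E ($858M), AzureWave→Band G ($817M) — total 697+908+954+858+817 = $4234M.
Column-greedy (each band in turn goes to its best remaining operator) gives $3625M, worse by 609.
Swapping Meridian↔PeakComm (Meridian→Band C $303M, PeakComm→Band F $922M) loses 637.
No other one-to-one assignment exceeds $4234M.
PeakComm's own top band is Band F ($922M), but forcing PeakComm→Band F and reassigning the rest optimally gives only $3979M — worse by 255.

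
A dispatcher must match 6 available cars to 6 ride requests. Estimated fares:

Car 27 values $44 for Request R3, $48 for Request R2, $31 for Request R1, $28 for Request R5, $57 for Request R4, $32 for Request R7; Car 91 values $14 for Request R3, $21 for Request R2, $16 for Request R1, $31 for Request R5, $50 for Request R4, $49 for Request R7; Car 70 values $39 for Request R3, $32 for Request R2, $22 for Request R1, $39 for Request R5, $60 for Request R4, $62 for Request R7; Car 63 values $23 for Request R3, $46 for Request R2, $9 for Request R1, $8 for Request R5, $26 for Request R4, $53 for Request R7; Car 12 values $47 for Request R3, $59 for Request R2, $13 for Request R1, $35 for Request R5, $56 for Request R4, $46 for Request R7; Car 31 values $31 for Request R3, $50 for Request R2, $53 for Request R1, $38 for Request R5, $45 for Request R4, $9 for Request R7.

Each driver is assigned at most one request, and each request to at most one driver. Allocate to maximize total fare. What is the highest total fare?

Optimal: Car 27→Request R3 ($44), Car 91→Request R5 ($31), Car 70→Request R4 ($60), Car 63→Request R7 ($53), Car 12→Request R2 ($59), Car 31→Request R1 ($53) — total 44+31+60+53+59+53 = $300.
Column-greedy (each request in turn goes to its best remaining driver) gives $270, worse by 30.

Max total: $300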